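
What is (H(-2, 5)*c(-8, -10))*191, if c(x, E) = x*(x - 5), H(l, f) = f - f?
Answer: 0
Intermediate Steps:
H(l, f) = 0
c(x, E) = x*(-5 + x)
(H(-2, 5)*c(-8, -10))*191 = (0*(-8*(-5 - 8)))*191 = (0*(-8*(-13)))*191 = (0*104)*191 = 0*191 = 0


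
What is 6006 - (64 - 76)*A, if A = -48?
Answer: 5430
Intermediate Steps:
6006 - (64 - 76)*A = 6006 - (64 - 76)*(-48) = 6006 - (-12)*(-48) = 6006 - 1*576 = 6006 - 576 = 5430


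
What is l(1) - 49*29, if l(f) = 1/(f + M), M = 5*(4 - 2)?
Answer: -15630/11 ≈ -1420.9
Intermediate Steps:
M = 10 (M = 5*2 = 10)
l(f) = 1/(10 + f) (l(f) = 1/(f + 10) = 1/(10 + f))
l(1) - 49*29 = 1/(10 + 1) - 49*29 = 1/11 - 1421 = -15630/11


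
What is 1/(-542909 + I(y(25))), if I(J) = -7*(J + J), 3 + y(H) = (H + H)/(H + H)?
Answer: -1/542881 ≈ -1.8420e-6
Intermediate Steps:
y(H) = -2 (y(H) = -3 + (H + H)/(H + H) = -3 + (2*H)/((2*H)) = -3 + (2*H)*(1/(2*H)) = -3 + 1 = -2)
I(J) = -14*J
1/(-542909 + I(y(25))) = 1/(-542909 - 14*(-2)) = 1/(-542909 + 28) = 1/(-542881) = -1/542881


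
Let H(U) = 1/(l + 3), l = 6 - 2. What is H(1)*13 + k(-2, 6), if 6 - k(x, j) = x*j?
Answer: 139/7 ≈ 19.857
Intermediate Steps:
k(x, j) = 6 - j*x (k(x, j) = 6 - x*j = 6 - j*x)
l = 4
H(U) = 1/7 (H(U) = 1/(4 + 3) = 1/7)
H(1)*13 + k(-2, 6) = (1/7)*13 + (6 - 1*6*(-2)) = 13/7 + (6 + 12) = 13/7 + 18 = 139/7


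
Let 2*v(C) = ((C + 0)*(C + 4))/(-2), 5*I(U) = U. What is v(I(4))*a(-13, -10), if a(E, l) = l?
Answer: 48/5 ≈ 9.6000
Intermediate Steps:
I(U) = U/5
v(C) = -C*(4 + C)/4 (v(C) = (((C + 0)*(C + 4))/(-2))/2 = ((C*(4 + C))*(-½))/2 = (-C*(4 + C)/2)/2 = -C*(4 + C)/4)
v(I(4))*a(-13, -10) = -(⅕)*4*(4 + (⅕)*4)/4*(-10) = -¼*⅘*(4 + ⅘)*(-10) = -¼*⅘*24/5*(-10) = -24/25*(-10) = 48/5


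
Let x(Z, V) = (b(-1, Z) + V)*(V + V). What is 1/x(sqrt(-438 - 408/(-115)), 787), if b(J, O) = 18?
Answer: 1/1267070 ≈ 7.8922e-7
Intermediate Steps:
x(Z, V) = 2*V*(18 + V) (x(Z, V) = (18 + V)*(V + V) = (18 + V)*(2*V) = 2*V*(18 + V))
1/x(sqrt(-438 - 408/(-115)), 787) = 1/(2*787*(18 + 787)) = 1/(2*787*805) = 1/1267070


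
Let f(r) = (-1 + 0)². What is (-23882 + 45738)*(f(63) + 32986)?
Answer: 720963872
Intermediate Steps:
f(r) = 1 (f(r) = (-1)² = 1)
(-23882 + 45738)*(f(63) + 32986) = (-23882 + 45738)*(1 + 32986) = 21856*32987 = 720963872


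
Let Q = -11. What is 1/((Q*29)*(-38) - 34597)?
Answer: -1/22475 ≈ -4.4494e-5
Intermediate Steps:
1/((Q*29)*(-38) - 34597) = 1/(-11*29*(-38) - 34597) = 1/(-319*(-38) - 34597) = 1/(12122 - 34597) = 1/(-22475) = -1/22475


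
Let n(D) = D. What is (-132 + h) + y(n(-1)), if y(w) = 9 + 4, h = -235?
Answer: -354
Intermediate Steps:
y(w) = 13
(-132 + h) + y(n(-1)) = (-132 - 235) + 13 = -367 + 13 = -354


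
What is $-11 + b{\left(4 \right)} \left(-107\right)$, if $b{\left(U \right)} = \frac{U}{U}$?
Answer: $-118$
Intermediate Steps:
$b{\left(U \right)} = 1$
$-11 + b{\left(4 \right)} \left(-107\right) = -11 + 1 \left(-107\right) = -11 - 107 = -118$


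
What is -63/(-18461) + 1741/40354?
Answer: 34682903/744975194 ≈ 0.046556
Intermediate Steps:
-63/(-18461) + 1741/40354 = -63*(-1/18461) + 1741*(1/40354) = 63/18461 + 1741/40354 = 34682903/744975194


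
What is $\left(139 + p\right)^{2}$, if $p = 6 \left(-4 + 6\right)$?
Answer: $22801$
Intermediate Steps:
$p = 12$ ($p = 6 \cdot 2 = 12$)
$\left(139 + p\right)^{2} = \left(139 + 12\right)^{2} = 151^{2} = 22801$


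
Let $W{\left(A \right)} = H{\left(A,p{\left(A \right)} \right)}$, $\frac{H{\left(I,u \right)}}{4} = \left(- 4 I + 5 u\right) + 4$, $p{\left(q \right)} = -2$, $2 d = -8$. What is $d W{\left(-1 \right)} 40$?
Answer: $1280$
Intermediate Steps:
$d = -4$ ($d = \frac{1}{2} \left(-8\right) = -4$)
$H{\left(I,u \right)} = 16 - 16 I + 20 u$ ($H{\left(I,u \right)} = 4 \left(\left(- 4 I + 5 u\right) + 4\right) = 4 \left(4 - 4 I + 5 u\right) = 16 - 16 I + 20 u$)
$W{\left(A \right)} = -24 - 16 A$ ($W{\left(A \right)} = 16 - 16 A + 20 \left(-2\right) = 16 - 16 A - 40 = -24 - 16 A$)
$d W{\left(-1 \right)} 40 = - 4 \left(-24 - -16\right) 40 = - 4 \left(-24 + 16\right) 40 = \left(-4\right) \left(-8\right) 40 = 32 \cdot 40 = 1280$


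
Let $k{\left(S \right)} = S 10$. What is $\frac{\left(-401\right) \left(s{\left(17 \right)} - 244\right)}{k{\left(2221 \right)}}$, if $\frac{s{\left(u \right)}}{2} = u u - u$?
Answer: $- \frac{12030}{2221} \approx -5.4165$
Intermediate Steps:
$k{\left(S \right)} = 10 S$
$s{\left(u \right)} = - 2 u + 2 u^{2}$ ($s{\left(u \right)} = 2 \left(u u - u\right) = 2 \left(u^{2} - u\right) = - 2 u + 2 u^{2}$)
$\frac{\left(-401\right) \left(s{\left(17 \right)} - 244\right)}{k{\left(2221 \right)}} = \frac{\left(-401\right) \left(2 \cdot 17 \left(-1 + 17\right) - 244\right)}{10 \cdot 2221} = \frac{\left(-401\right) \left(2 \cdot 17 \cdot 16 - 244\right)}{22210} = - 401 \left(544 - 244\right) \frac{1}{22210} = \left(-401\right) 300 \cdot \frac{1}{22210} = \left(-120300\right) \frac{1}{22210} = - \frac{12030}{2221}$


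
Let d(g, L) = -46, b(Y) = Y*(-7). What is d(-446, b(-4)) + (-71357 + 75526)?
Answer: 4123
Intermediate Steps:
b(Y) = -7*Y
d(-446, b(-4)) + (-71357 + 75526) = -46 + (-71357 + 75526) = -46 + 4169 = 4123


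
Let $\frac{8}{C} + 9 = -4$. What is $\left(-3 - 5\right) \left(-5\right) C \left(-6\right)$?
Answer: $\frac{1920}{13} \approx 147.69$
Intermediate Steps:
$C = - \frac{8}{13}$ ($C = \frac{8}{-9 - 4} = \frac{8}{-13} = 8 \left(- \frac{1}{13}\right) = - \frac{8}{13} \approx -0.61539$)
$\left(-3 - 5\right) \left(-5\right) C \left(-6\right) = \left(-3 - 5\right) \left(-5\right) \left(- \frac{8}{13}\right) \left(-6\right) = \left(-8\right) \left(-5\right) \left(- \frac{8}{13}\right) \left(-6\right) = 40 \left(- \frac{8}{13}\right) \left(-6\right) = \left(- \frac{320}{13}\right) \left(-6\right) = \frac{1920}{13}$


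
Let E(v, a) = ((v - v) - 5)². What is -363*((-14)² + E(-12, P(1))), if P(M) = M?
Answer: -80223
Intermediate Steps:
E(v, a) = 25 (E(v, a) = (0 - 5)² = (-5)² = 25)
-363*((-14)² + E(-12, P(1))) = -363*((-14)² + 25) = -363*(196 + 25) = -363*221 = -80223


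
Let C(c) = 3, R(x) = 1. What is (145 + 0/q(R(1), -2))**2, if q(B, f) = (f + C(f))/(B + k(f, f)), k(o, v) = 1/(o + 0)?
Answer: 21025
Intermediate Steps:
k(o, v) = 1/o
q(B, f) = (3 + f)/(B + 1/f) (q(B, f) = (f + 3)/(B + 1/f) = (3 + f)/(B + 1/f))
(145 + 0/q(R(1), -2))**2 = (145 + 0/((-2*(3 - 2)/(1 + 1*(-2)))))**2 = (145 + 0/((-2*1/(1 - 2))))**2 = (145 + 0/((-2*1/(-1))))**2 = (145 + 0/((-2*(-1)*1)))**2 = (145 + 0/2)**2 = (145 + 0*(1/2))**2 = (145 + 0)**2 = 145**2 = 21025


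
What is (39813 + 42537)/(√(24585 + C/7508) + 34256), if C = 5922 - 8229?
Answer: 4235985970560/1762050945283 - 691740*√785623981/1762050945283 ≈ 2.3930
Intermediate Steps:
C = -2307
(39813 + 42537)/(√(24585 + C/7508) + 34256) = (39813 + 42537)/(√(24585 - 2307/7508) + 34256) = 82350/(√(24585 - 2307*1/7508) + 34256) = 82350/(√(24585 - 2307/7508) + 34256) = 82350/(√(184581873/7508) + 34256) = 82350/(21*√785623981/3754 + 34256) = 82350/(34256 + 21*√785623981/3754)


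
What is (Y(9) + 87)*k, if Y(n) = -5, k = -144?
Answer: -11808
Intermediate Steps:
(Y(9) + 87)*k = (-5 + 87)*(-144) = 82*(-144) = -11808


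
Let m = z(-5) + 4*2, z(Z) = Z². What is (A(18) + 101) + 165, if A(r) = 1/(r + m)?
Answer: 13567/51 ≈ 266.02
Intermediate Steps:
m = 33 (m = (-5)² + 4*2 = 25 + 8 = 33)
A(r) = 1/(33 + r) (A(r) = 1/(r + 33) = 1/(33 + r))
(A(18) + 101) + 165 = (1/(33 + 18) + 101) + 165 = (1/51 + 101) + 165 = 5152/51 + 165 = 13567/51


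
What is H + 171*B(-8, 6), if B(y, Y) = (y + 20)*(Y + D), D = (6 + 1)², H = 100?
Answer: 112960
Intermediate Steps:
D = 49 (D = 7² = 49)
B(y, Y) = (20 + y)*(49 + Y) (B(y, Y) = (y + 20)*(Y + 49) = (20 + y)*(49 + Y))
H + 171*B(-8, 6) = 100 + 171*(980 + 20*6 + 49*(-8) + 6*(-8)) = 100 + 171*(980 + 120 - 392 - 48) = 100 + 171*660 = 100 + 112860 = 112960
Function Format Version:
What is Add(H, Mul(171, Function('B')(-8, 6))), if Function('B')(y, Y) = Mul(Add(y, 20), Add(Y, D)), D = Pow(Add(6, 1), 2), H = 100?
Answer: 112960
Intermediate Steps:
D = 49 (D = Pow(7, 2) = 49)
Function('B')(y, Y) = Mul(Add(20, y), Add(49, Y)) (Function('B')(y, Y) = Mul(Add(y, 20), Add(Y, 49)) = Mul(Add(20, y), Add(49, Y)))
Add(H, Mul(171, Function('B')(-8, 6))) = Add(100, Mul(171, Add(980, Mul(20, 6), Mul(49, -8), Mul(6, -8)))) = Add(100, Mul(171, Add(980, 120, -392, -48))) = Add(100, Mul(171, 660)) = Add(100, 112860) = 112960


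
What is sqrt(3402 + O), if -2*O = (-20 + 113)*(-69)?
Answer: 3*sqrt(2938)/2 ≈ 81.305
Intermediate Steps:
O = 6417/2 (O = -(-20 + 113)*(-69)/2 = -93*(-69)/2 = -1/2*(-6417) = 6417/2 ≈ 3208.5)
sqrt(3402 + O) = sqrt(3402 + 6417/2) = sqrt(13221/2) = 3*sqrt(2938)/2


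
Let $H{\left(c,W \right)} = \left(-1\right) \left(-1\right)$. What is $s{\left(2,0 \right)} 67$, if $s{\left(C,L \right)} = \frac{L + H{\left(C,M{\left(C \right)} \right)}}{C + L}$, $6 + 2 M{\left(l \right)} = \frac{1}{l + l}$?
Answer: $\frac{67}{2} \approx 33.5$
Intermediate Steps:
$M{\left(l \right)} = -3 + \frac{1}{4 l}$ ($M{\left(l \right)} = -3 + \frac{1}{2 \left(l + l\right)} = -3 + \frac{1}{2 \cdot 2 l} = -3 + \frac{\frac{1}{2} \frac{1}{l}}{2} = -3 + \frac{1}{4 l}$)
$H{\left(c,W \right)} = 1$
$s{\left(C,L \right)} = \frac{1 + L}{C + L}$ ($s{\left(C,L \right)} = \frac{L + 1}{C + L} = \frac{1 + L}{C + L}$)
$s{\left(2,0 \right)} 67 = \frac{1 + 0}{2 + 0} \cdot 67 = \frac{1}{2} \cdot 1 \cdot 67 = \frac{1}{2} \cdot 67 = \frac{67}{2}$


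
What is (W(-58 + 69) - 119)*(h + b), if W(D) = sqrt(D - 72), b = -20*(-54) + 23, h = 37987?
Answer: -4651710 + 39090*I*sqrt(61) ≈ -4.6517e+6 + 3.053e+5*I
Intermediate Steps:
b = 1103 (b = 1080 + 23 = 1103)
W(D) = sqrt(-72 + D)
(W(-58 + 69) - 119)*(h + b) = (sqrt(-72 + (-58 + 69)) - 119)*(37987 + 1103) = (sqrt(-72 + 11) - 119)*39090 = (sqrt(-61) - 119)*39090 = (I*sqrt(61) - 119)*39090 = (-119 + I*sqrt(61))*39090 = -4651710 + 39090*I*sqrt(61)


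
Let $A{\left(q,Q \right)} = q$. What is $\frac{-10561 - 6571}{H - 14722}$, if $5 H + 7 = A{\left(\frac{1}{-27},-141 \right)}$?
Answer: $\frac{115641}{99383} \approx 1.1636$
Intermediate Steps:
$H = - \frac{38}{27}$ ($H = - \frac{7}{5} + \frac{1}{5 \left(-27\right)} = - \frac{7}{5} + \frac{1}{5} \left(- \frac{1}{27}\right) = - \frac{7}{5} - \frac{1}{135} = - \frac{38}{27} \approx -1.4074$)
$\frac{-10561 - 6571}{H - 14722} = \frac{-10561 - 6571}{- \frac{38}{27} - 14722} = - \frac{17132}{- \frac{397532}{27}} = \left(-17132\right) \left(- \frac{27}{397532}\right) = \frac{115641}{99383}$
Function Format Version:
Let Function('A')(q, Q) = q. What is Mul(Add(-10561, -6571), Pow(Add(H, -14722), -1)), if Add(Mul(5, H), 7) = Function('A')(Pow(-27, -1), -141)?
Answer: Rational(115641, 99383) ≈ 1.1636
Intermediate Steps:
H = Rational(-38, 27) (H = Add(Rational(-7, 5), Mul(Rational(1, 5), Pow(-27, -1))) = Add(Rational(-7, 5), Mul(Rational(1, 5), Rational(-1, 27))) = Add(Rational(-7, 5), Rational(-1, 135)) = Rational(-38, 27) ≈ -1.4074)
Mul(Add(-10561, -6571), Pow(Add(H, -14722), -1)) = Mul(Add(-10561, -6571), Pow(Add(Rational(-38, 27), -14722), -1)) = Mul(-17132, Pow(Rational(-397532, 27), -1)) = Mul(-17132, Rational(-27, 397532)) = Rational(115641, 99383)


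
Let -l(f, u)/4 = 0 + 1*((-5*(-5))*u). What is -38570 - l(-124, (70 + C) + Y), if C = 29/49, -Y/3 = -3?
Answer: -1499930/49 ≈ -30611.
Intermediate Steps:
Y = 9 (Y = -3*(-3) = 9)
C = 29/49 (C = 29*(1/49) = 29/49 ≈ 0.59184)
l(f, u) = -100*u (l(f, u) = -4*(0 + 1*((-5*(-5))*u)) = -4*(0 + 1*(25*u)) = -4*(0 + 25*u) = -100*u)
-38570 - l(-124, (70 + C) + Y) = -38570 - (-100)*((70 + 29/49) + 9) = -38570 - (-100)*(3459/49 + 9) = -38570 - (-100)*3900/49 = -38570 - 1*(-390000/49) = -38570 + 390000/49 = -1499930/49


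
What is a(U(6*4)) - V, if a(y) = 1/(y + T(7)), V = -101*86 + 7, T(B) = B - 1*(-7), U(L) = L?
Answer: 329803/38 ≈ 8679.0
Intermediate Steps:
T(B) = 7 + B (T(B) = B + 7 = 7 + B)
V = -8679 (V = -8686 + 7 = -8679)
a(y) = 1/(14 + y) (a(y) = 1/(y + (7 + 7)) = 1/(y + 14) = 1/(14 + y))
a(U(6*4)) - V = 1/(14 + 6*4) - 1*(-8679) = 1/(14 + 24) + 8679 = 1/38 + 8679 = 329803/38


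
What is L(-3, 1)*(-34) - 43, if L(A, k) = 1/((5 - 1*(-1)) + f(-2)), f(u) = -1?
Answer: -249/5 ≈ -49.800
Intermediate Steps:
L(A, k) = ⅕ (L(A, k) = 1/((5 - 1*(-1)) - 1) = 1/((5 + 1) - 1) = 1/(6 - 1) = 1/5 = ⅕)
L(-3, 1)*(-34) - 43 = (⅕)*(-34) - 43 = -34/5 - 43 = -249/5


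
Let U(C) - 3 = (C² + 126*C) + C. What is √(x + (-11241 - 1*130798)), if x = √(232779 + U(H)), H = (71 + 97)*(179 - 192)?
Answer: √(-142039 + 3*√525030) ≈ 373.99*I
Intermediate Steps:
H = -2184 (H = 168*(-13) = -2184)
U(C) = 3 + C² + 127*C (U(C) = 3 + ((C² + 126*C) + C) = 3 + (C² + 127*C) = 3 + C² + 127*C)
x = 3*√525030 (x = √(232779 + (3 + (-2184)² + 127*(-2184))) = √(232779 + (3 + 4769856 - 277368)) = √(232779 + 4492491) = √4725270 = 3*√525030 ≈ 2173.8)
√(x + (-11241 - 1*130798)) = √(3*√525030 + (-11241 - 1*130798)) = √(3*√525030 + (-11241 - 130798)) = √(3*√525030 - 142039) = √(-142039 + 3*√525030)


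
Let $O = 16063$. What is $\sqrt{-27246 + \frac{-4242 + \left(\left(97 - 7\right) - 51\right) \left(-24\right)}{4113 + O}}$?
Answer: $\frac{i \sqrt{693197517714}}{5044} \approx 165.06 i$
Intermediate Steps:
$\sqrt{-27246 + \frac{-4242 + \left(\left(97 - 7\right) - 51\right) \left(-24\right)}{4113 + O}} = \sqrt{-27246 + \frac{-4242 + \left(\left(97 - 7\right) - 51\right) \left(-24\right)}{4113 + 16063}} = \sqrt{-27246 + \frac{-4242 + \left(90 - 51\right) \left(-24\right)}{20176}} = \sqrt{-27246 + \left(-4242 + 39 \left(-24\right)\right) \frac{1}{20176}} = \sqrt{-27246 + \left(-4242 - 936\right) \frac{1}{20176}} = \sqrt{-27246 - \frac{2589}{10088}} = \sqrt{- \frac{274860237}{10088}} = \frac{i \sqrt{693197517714}}{5044}$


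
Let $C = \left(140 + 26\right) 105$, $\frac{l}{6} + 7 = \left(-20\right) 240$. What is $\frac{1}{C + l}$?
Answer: $- \frac{1}{11412} \approx -8.7627 \cdot 10^{-5}$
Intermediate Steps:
$l = -28842$ ($l = -42 + 6 \left(\left(-20\right) 240\right) = -42 + 6 \left(-4800\right) = -42 - 28800 = -28842$)
$C = 17430$ ($C = 166 \cdot 105 = 17430$)
$\frac{1}{C + l} = \frac{1}{17430 - 28842} = \frac{1}{-11412} = - \frac{1}{11412}$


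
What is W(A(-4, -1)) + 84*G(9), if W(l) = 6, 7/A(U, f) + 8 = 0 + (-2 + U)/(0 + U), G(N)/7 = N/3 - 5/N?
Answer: 4330/3 ≈ 1443.3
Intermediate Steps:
G(N) = -35/N + 7*N/3 (G(N) = 7*(N/3 - 5/N) = 7*(-5/N + N/3) = -35/N + 7*N/3)
A(U, f) = 7/(-8 + (-2 + U)/U) (A(U, f) = 7/(-8 + (0 + (-2 + U)/(0 + U))) = 7/(-8 + (0 + (-2 + U)/U)) = 7/(-8 + (-2 + U)/U))
W(A(-4, -1)) + 84*G(9) = 6 + 84*(-35/9 + (7/3)*9) = 6 + 84*(-35*1/9 + 21) = 6 + 84*(-35/9 + 21) = 6 + 84*(154/9) = 6 + 4312/3 = 4330/3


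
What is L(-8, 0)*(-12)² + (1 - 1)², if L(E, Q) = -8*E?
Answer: 9216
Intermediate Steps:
L(-8, 0)*(-12)² + (1 - 1)² = -8*(-8)*(-12)² + (1 - 1)² = 64*144 + 0² = 9216 + 0 = 9216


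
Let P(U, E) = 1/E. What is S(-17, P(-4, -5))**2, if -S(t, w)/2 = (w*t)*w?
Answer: 1156/625 ≈ 1.8496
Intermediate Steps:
S(t, w) = -2*t*w**2 (S(t, w) = -2*w*t*w = -2*t*w*w = -2*t*w**2)
S(-17, P(-4, -5))**2 = (-2*(-17)*(1/(-5))**2)**2 = (-2*(-17)*(-1/5)**2)**2 = (-2*(-17)*1/25)**2 = (34/25)**2 = 1156/625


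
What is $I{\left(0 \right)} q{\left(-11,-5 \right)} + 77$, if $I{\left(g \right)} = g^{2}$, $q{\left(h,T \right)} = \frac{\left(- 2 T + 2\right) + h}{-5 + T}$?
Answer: $77$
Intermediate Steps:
$q{\left(h,T \right)} = \frac{2 + h - 2 T}{-5 + T}$ ($q{\left(h,T \right)} = \frac{\left(2 - 2 T\right) + h}{-5 + T} = \frac{2 + h - 2 T}{-5 + T}$)
$I{\left(0 \right)} q{\left(-11,-5 \right)} + 77 = 0^{2} \frac{2 - 11 - -10}{-5 - 5} + 77 = 0 \frac{2 - 11 + 10}{-10} + 77 = 0 \left(\left(- \frac{1}{10}\right) 1\right) + 77 = 0 \left(- \frac{1}{10}\right) + 77 = 0 + 77 = 77$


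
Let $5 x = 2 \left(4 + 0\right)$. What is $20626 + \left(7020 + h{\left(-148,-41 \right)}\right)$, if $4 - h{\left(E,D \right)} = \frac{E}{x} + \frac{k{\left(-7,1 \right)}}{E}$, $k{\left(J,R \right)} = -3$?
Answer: $\frac{4105887}{148} \approx 27742.0$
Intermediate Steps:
$x = \frac{8}{5}$ ($x = \frac{2 \left(4 + 0\right)}{5} = \frac{2 \cdot 4}{5} = \frac{1}{5} \cdot 8 = \frac{8}{5} \approx 1.6$)
$h{\left(E,D \right)} = 4 + \frac{3}{E} - \frac{5 E}{8}$ ($h{\left(E,D \right)} = 4 - \left(\frac{E}{\frac{8}{5}} - \frac{3}{E}\right) = 4 - \left(E \frac{5}{8} - \frac{3}{E}\right) = 4 - \left(\frac{5 E}{8} - \frac{3}{E}\right) = 4 - \left(- \frac{3}{E} + \frac{5 E}{8}\right) = 4 + \frac{3}{E} - \frac{5 E}{8}$)
$20626 + \left(7020 + h{\left(-148,-41 \right)}\right) = 20626 + \left(7020 + \left(4 + \frac{3}{-148} - - \frac{185}{2}\right)\right) = 20626 + \left(7020 + \left(4 + 3 \left(- \frac{1}{148}\right) + \frac{185}{2}\right)\right) = 20626 + \left(7020 + \left(4 - \frac{3}{148} + \frac{185}{2}\right)\right) = 20626 + \left(7020 + \frac{14279}{148}\right) = 20626 + \frac{1053239}{148} = \frac{4105887}{148}$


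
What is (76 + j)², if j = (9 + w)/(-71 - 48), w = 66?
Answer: 80442961/14161 ≈ 5680.6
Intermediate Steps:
j = -75/119 (j = (9 + 66)/(-71 - 48) = 75/(-119) = 75*(-1/119) = -75/119 ≈ -0.63025)
(76 + j)² = (76 - 75/119)² = (8969/119)² = 80442961/14161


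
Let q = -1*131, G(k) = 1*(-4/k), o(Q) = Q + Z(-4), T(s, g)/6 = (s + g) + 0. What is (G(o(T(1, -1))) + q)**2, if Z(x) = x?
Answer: 16900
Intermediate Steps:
T(s, g) = 6*g + 6*s (T(s, g) = 6*((s + g) + 0) = 6*((g + s) + 0) = 6*(g + s) = 6*g + 6*s)
o(Q) = -4 + Q (o(Q) = Q - 4 = -4 + Q)
G(k) = -4/k
q = -131
(G(o(T(1, -1))) + q)**2 = (-4/(-4 + (6*(-1) + 6*1)) - 131)**2 = (-4/(-4 + (-6 + 6)) - 131)**2 = (-4/(-4 + 0) - 131)**2 = (-4/(-4) - 131)**2 = (-4*(-1/4) - 131)**2 = (1 - 131)**2 = (-130)**2 = 16900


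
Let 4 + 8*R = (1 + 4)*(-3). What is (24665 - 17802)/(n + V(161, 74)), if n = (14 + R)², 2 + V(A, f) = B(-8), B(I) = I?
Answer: 439232/8009 ≈ 54.842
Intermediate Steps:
V(A, f) = -10 (V(A, f) = -2 - 8 = -10)
R = -19/8 (R = -½ + ((1 + 4)*(-3))/8 = -½ + (5*(-3))/8 = -½ + (⅛)*(-15) = -½ - 15/8 = -19/8 ≈ -2.3750)
n = 8649/64 (n = (14 - 19/8)² = (93/8)² = 8649/64 ≈ 135.14)
(24665 - 17802)/(n + V(161, 74)) = (24665 - 17802)/(8649/64 - 10) = 6863/(8009/64) = 6863*(64/8009) = 439232/8009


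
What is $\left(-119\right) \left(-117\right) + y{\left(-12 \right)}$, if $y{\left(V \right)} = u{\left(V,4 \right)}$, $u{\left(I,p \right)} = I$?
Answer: $13911$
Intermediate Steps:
$y{\left(V \right)} = V$
$\left(-119\right) \left(-117\right) + y{\left(-12 \right)} = \left(-119\right) \left(-117\right) - 12 = 13923 - 12 = 13911$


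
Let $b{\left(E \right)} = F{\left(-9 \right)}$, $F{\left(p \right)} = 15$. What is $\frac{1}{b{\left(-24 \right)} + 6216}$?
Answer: $\frac{1}{6231} \approx 0.00016049$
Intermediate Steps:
$b{\left(E \right)} = 15$
$\frac{1}{b{\left(-24 \right)} + 6216} = \frac{1}{15 + 6216} = \frac{1}{6231}$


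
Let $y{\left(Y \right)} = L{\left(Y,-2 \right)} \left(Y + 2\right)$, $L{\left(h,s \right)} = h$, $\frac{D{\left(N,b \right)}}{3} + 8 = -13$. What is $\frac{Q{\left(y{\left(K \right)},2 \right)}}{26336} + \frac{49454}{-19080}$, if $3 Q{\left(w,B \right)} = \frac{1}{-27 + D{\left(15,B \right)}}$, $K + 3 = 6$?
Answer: $- \frac{976815461}{376868160} \approx -2.5919$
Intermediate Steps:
$K = 3$ ($K = -3 + 6 = 3$)
$D{\left(N,b \right)} = -63$ ($D{\left(N,b \right)} = -24 + 3 \left(-13\right) = -24 - 39 = -63$)
$y{\left(Y \right)} = Y \left(2 + Y\right)$ ($y{\left(Y \right)} = Y \left(Y + 2\right) = Y \left(2 + Y\right)$)
$Q{\left(w,B \right)} = - \frac{1}{270}$ ($Q{\left(w,B \right)} = \frac{1}{3 \left(-27 - 63\right)} = \frac{1}{3 \left(-90\right)} = \frac{1}{3} \left(- \frac{1}{90}\right) = - \frac{1}{270}$)
$\frac{Q{\left(y{\left(K \right)},2 \right)}}{26336} + \frac{49454}{-19080} = - \frac{1}{270 \cdot 26336} + \frac{49454}{-19080} = \left(- \frac{1}{270}\right) \frac{1}{26336} + 49454 \left(- \frac{1}{19080}\right) = - \frac{1}{7110720} - \frac{24727}{9540} = - \frac{976815461}{376868160}$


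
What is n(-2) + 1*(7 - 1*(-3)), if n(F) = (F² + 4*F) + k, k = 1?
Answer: 7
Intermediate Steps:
n(F) = 1 + F² + 4*F (n(F) = (F² + 4*F) + 1 = 1 + F² + 4*F)
n(-2) + 1*(7 - 1*(-3)) = (1 + (-2)² + 4*(-2)) + 1*(7 - 1*(-3)) = (1 + 4 - 8) + 1*(7 + 3) = -3 + 1*10 = -3 + 10 = 7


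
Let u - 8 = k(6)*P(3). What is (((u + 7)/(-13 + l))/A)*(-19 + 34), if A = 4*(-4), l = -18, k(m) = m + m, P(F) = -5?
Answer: -675/496 ≈ -1.3609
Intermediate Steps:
k(m) = 2*m
A = -16
u = -52 (u = 8 + (2*6)*(-5) = 8 + 12*(-5) = 8 - 60 = -52)
(((u + 7)/(-13 + l))/A)*(-19 + 34) = (((-52 + 7)/(-13 - 18))/(-16))*(-19 + 34) = (-45/(-31)*(-1/16))*15 = (-45*(-1/31)*(-1/16))*15 = ((45/31)*(-1/16))*15 = -45/496*15 = -675/496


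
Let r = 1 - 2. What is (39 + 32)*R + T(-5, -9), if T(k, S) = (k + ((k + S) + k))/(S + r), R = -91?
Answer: -32293/5 ≈ -6458.6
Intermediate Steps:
r = -1
T(k, S) = (S + 3*k)/(-1 + S) (T(k, S) = (k + ((k + S) + k))/(S - 1) = (k + ((S + k) + k))/(-1 + S) = (k + (S + 2*k))/(-1 + S) = (S + 3*k)/(-1 + S))
(39 + 32)*R + T(-5, -9) = (39 + 32)*(-91) + (-9 + 3*(-5))/(-1 - 9) = 71*(-91) + (-9 - 15)/(-10) = -6461 - ⅒*(-24) = -6461 + 12/5 = -32293/5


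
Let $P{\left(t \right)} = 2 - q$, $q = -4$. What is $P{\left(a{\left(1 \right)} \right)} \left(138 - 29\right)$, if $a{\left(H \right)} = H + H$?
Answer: $654$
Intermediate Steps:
$a{\left(H \right)} = 2 H$
$P{\left(t \right)} = 6$ ($P{\left(t \right)} = 2 - -4 = 2 + 4 = 6$)
$P{\left(a{\left(1 \right)} \right)} \left(138 - 29\right) = 6 \left(138 - 29\right) = 6 \cdot 109 = 654$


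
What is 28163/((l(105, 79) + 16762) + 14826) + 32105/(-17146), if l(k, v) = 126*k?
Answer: -238999773/192112357 ≈ -1.2441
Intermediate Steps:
28163/((l(105, 79) + 16762) + 14826) + 32105/(-17146) = 28163/((126*105 + 16762) + 14826) + 32105/(-17146) = 28163/((13230 + 16762) + 14826) + 32105*(-1/17146) = 28163/(29992 + 14826) - 32105/17146 = 28163/44818 - 32105/17146 = -238999773/192112357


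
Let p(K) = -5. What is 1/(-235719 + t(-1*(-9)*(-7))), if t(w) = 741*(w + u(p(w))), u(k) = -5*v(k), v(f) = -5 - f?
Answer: -1/282402 ≈ -3.5411e-6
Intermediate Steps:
u(k) = 25 + 5*k (u(k) = -5*(-5 - k) = 25 + 5*k)
t(w) = 741*w (t(w) = 741*(w + (25 + 5*(-5))) = 741*(w + (25 - 25)) = 741*(w + 0) = 741*w)
1/(-235719 + t(-1*(-9)*(-7))) = 1/(-235719 + 741*(-1*(-9)*(-7))) = 1/(-235719 + 741*(9*(-7))) = 1/(-235719 + 741*(-63)) = 1/(-235719 - 46683) = 1/(-282402) = -1/282402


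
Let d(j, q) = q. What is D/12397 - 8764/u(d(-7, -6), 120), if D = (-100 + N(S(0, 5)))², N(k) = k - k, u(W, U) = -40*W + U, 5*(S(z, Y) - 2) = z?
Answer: -26261827/1115730 ≈ -23.538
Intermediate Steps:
S(z, Y) = 2 + z/5
u(W, U) = U - 40*W
N(k) = 0
D = 10000 (D = (-100 + 0)² = (-100)² = 10000)
D/12397 - 8764/u(d(-7, -6), 120) = 10000/12397 - 8764/(120 - 40*(-6)) = 10000*(1/12397) - 8764/(120 + 240) = 10000/12397 - 8764/360 = 10000/12397 - 8764*1/360 = 10000/12397 - 2191/90 = -26261827/1115730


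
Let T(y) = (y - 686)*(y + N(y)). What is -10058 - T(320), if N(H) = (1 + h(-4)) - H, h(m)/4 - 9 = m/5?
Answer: 11564/5 ≈ 2312.8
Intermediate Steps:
h(m) = 36 + 4*m/5 (h(m) = 36 + 4*(m/5) = 36 + 4*m/5)
N(H) = 169/5 - H (N(H) = (1 + (36 + (⅘)*(-4))) - H = (1 + (36 - 16/5)) - H = (1 + 164/5) - H = 169/5 - H)
T(y) = -115934/5 + 169*y/5 (T(y) = (y - 686)*(y + (169/5 - y)) = (-686 + y)*(169/5) = -115934/5 + 169*y/5)
-10058 - T(320) = -10058 - (-115934/5 + (169/5)*320) = -10058 - (-115934/5 + 10816) = -10058 - 1*(-61854/5) = -10058 + 61854/5 = 11564/5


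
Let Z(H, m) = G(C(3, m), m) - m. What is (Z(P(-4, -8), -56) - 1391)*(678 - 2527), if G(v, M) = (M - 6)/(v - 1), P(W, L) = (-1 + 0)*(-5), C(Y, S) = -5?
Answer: 7347926/3 ≈ 2.4493e+6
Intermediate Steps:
P(W, L) = 5 (P(W, L) = -1*(-5) = 5)
G(v, M) = (-6 + M)/(-1 + v)
Z(H, m) = 1 - 7*m/6 (Z(H, m) = (-6 + m)/(-1 - 5) - m = (-6 + m)/(-6) - m = -(-6 + m)/6 - m = (1 - m/6) - m = 1 - 7*m/6)
(Z(P(-4, -8), -56) - 1391)*(678 - 2527) = ((1 - 7/6*(-56)) - 1391)*(678 - 2527) = ((1 + 196/3) - 1391)*(-1849) = (199/3 - 1391)*(-1849) = -3974/3*(-1849) = 7347926/3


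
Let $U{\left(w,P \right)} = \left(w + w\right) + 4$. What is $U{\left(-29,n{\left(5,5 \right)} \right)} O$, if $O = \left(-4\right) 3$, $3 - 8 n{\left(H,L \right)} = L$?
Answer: $648$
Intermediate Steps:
$n{\left(H,L \right)} = \frac{3}{8} - \frac{L}{8}$
$U{\left(w,P \right)} = 4 + 2 w$ ($U{\left(w,P \right)} = 2 w + 4 = 4 + 2 w$)
$O = -12$
$U{\left(-29,n{\left(5,5 \right)} \right)} O = \left(4 + 2 \left(-29\right)\right) \left(-12\right) = \left(4 - 58\right) \left(-12\right) = \left(-54\right) \left(-12\right) = 648$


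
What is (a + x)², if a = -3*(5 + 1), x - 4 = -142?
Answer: 24336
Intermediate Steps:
x = -138 (x = 4 - 142 = -138)
a = -18 (a = -3*6 = -18)
(a + x)² = (-18 - 138)² = (-156)² = 24336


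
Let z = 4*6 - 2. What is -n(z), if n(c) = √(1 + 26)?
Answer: -3*√3 ≈ -5.1962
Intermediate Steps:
z = 22 (z = 24 - 2 = 22)
n(c) = 3*√3 (n(c) = √27 = 3*√3)
-n(z) = -3*√3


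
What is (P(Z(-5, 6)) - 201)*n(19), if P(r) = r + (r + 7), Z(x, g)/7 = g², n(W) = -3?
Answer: -930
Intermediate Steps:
Z(x, g) = 7*g²
P(r) = 7 + 2*r (P(r) = r + (7 + r) = 7 + 2*r)
(P(Z(-5, 6)) - 201)*n(19) = ((7 + 2*(7*6²)) - 201)*(-3) = ((7 + 2*(7*36)) - 201)*(-3) = ((7 + 2*252) - 201)*(-3) = ((7 + 504) - 201)*(-3) = (511 - 201)*(-3) = 310*(-3) = -930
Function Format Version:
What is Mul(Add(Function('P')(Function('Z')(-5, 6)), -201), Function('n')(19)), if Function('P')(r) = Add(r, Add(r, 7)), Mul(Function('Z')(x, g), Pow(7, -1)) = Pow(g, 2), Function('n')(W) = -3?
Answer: -930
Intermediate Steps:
Function('Z')(x, g) = Mul(7, Pow(g, 2))
Function('P')(r) = Add(7, Mul(2, r)) (Function('P')(r) = Add(r, Add(7, r)) = Add(7, Mul(2, r)))
Mul(Add(Function('P')(Function('Z')(-5, 6)), -201), Function('n')(19)) = Mul(Add(Add(7, Mul(2, Mul(7, Pow(6, 2)))), -201), -3) = Mul(Add(Add(7, Mul(2, Mul(7, 36))), -201), -3) = Mul(Add(Add(7, Mul(2, 252)), -201), -3) = Mul(Add(Add(7, 504), -201), -3) = Mul(Add(511, -201), -3) = Mul(310, -3) = -930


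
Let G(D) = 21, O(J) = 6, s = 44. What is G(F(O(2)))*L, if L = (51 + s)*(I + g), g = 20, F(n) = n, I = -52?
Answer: -63840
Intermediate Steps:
L = -3040 (L = (51 + 44)*(-52 + 20) = 95*(-32) = -3040)
G(F(O(2)))*L = 21*(-3040) = -63840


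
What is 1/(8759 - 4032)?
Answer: 1/4727 ≈ 0.00021155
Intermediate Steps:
1/(8759 - 4032) = 1/4727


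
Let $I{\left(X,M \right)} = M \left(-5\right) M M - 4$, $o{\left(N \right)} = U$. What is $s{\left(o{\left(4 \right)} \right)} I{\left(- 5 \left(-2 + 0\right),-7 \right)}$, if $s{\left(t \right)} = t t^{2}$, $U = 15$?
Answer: $5774625$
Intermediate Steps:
$o{\left(N \right)} = 15$
$I{\left(X,M \right)} = -4 - 5 M^{3}$ ($I{\left(X,M \right)} = - 5 M M M - 4 = - 5 M^{2} M - 4 = - 5 M^{3} - 4 = -4 - 5 M^{3}$)
$s{\left(t \right)} = t^{3}$
$s{\left(o{\left(4 \right)} \right)} I{\left(- 5 \left(-2 + 0\right),-7 \right)} = 15^{3} \left(-4 - 5 \left(-7\right)^{3}\right) = 3375 \left(-4 - -1715\right) = 3375 \left(-4 + 1715\right) = 3375 \cdot 1711 = 5774625$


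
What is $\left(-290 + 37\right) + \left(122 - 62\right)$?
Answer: $-193$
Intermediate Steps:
$\left(-290 + 37\right) + \left(122 - 62\right) = -253 + 60 = -193$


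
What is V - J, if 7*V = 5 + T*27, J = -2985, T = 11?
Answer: 21197/7 ≈ 3028.1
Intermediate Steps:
V = 302/7 (V = (5 + 11*27)/7 = (5 + 297)/7 = (1/7)*302 = 302/7 ≈ 43.143)
V - J = 302/7 - 1*(-2985) = 302/7 + 2985 = 21197/7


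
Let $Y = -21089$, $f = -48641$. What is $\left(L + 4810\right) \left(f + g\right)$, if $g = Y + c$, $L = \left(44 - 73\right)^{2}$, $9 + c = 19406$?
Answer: $-284431783$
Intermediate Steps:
$c = 19397$ ($c = -9 + 19406 = 19397$)
$L = 841$ ($L = \left(-29\right)^{2} = 841$)
$g = -1692$ ($g = -21089 + 19397 = -1692$)
$\left(L + 4810\right) \left(f + g\right) = \left(841 + 4810\right) \left(-48641 - 1692\right) = 5651 \left(-50333\right) = -284431783$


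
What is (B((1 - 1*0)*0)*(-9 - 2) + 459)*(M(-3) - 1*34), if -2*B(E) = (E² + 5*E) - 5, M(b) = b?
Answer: -31931/2 ≈ -15966.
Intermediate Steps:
B(E) = 5/2 - 5*E/2 - E²/2 (B(E) = -((E² + 5*E) - 5)/2 = -(-5 + E² + 5*E)/2 = 5/2 - 5*E/2 - E²/2)
(B((1 - 1*0)*0)*(-9 - 2) + 459)*(M(-3) - 1*34) = ((5/2 - 5*(1 - 1*0)*0/2 - ((1 - 1*0)*0)²/2)*(-9 - 2) + 459)*(-3 - 1*34) = ((5/2 - 5*(1 + 0)*0/2 - ((1 + 0)*0)²/2)*(-11) + 459)*(-3 - 34) = ((5/2 - 5*0/2 - (1*0)²/2)*(-11) + 459)*(-37) = ((5/2 - 5/2*0 - ½*0²)*(-11) + 459)*(-37) = ((5/2 + 0 - ½*0)*(-11) + 459)*(-37) = ((5/2 + 0 + 0)*(-11) + 459)*(-37) = ((5/2)*(-11) + 459)*(-37) = (-55/2 + 459)*(-37) = (863/2)*(-37) = -31931/2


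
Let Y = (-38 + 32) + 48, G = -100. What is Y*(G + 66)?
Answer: -1428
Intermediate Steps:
Y = 42 (Y = -6 + 48 = 42)
Y*(G + 66) = 42*(-100 + 66) = 42*(-34) = -1428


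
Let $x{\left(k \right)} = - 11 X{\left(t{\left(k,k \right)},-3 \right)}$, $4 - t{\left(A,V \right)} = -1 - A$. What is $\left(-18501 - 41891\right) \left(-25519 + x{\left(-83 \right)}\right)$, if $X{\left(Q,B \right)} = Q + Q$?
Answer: $1437510776$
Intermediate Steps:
$t{\left(A,V \right)} = 5 + A$ ($t{\left(A,V \right)} = 4 - \left(-1 - A\right) = 4 + \left(1 + A\right) = 5 + A$)
$X{\left(Q,B \right)} = 2 Q$
$x{\left(k \right)} = -110 - 22 k$ ($x{\left(k \right)} = - 11 \cdot 2 \left(5 + k\right) = - 11 \left(10 + 2 k\right) = -110 - 22 k$)
$\left(-18501 - 41891\right) \left(-25519 + x{\left(-83 \right)}\right) = \left(-18501 - 41891\right) \left(-25519 - -1716\right) = - 60392 \left(-25519 + \left(-110 + 1826\right)\right) = - 60392 \left(-25519 + 1716\right) = \left(-60392\right) \left(-23803\right) = 1437510776$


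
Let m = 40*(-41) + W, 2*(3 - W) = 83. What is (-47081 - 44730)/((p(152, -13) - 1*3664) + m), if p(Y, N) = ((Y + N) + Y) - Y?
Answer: 183622/10407 ≈ 17.644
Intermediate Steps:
W = -77/2 (W = 3 - ½*83 = 3 - 83/2 = -77/2 ≈ -38.500)
p(Y, N) = N + Y (p(Y, N) = ((N + Y) + Y) - Y = (N + 2*Y) - Y = N + Y)
m = -3357/2 (m = 40*(-41) - 77/2 = -1640 - 77/2 = -3357/2 ≈ -1678.5)
(-47081 - 44730)/((p(152, -13) - 1*3664) + m) = (-47081 - 44730)/(((-13 + 152) - 1*3664) - 3357/2) = -91811/((139 - 3664) - 3357/2) = -91811/(-3525 - 3357/2) = -91811/(-10407/2) = -91811*(-2/10407) = 183622/10407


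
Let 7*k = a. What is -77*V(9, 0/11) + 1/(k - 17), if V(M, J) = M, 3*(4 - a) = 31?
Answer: -260589/376 ≈ -693.06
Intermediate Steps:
a = -19/3 (a = 4 - ⅓*31 = 4 - 31/3 = -19/3 ≈ -6.3333)
k = -19/21 (k = (⅐)*(-19/3) = -19/21 ≈ -0.90476)
-77*V(9, 0/11) + 1/(k - 17) = -77*9 + 1/(-19/21 - 17) = -693 + 1/(-376/21) = -693 - 21/376 = -260589/376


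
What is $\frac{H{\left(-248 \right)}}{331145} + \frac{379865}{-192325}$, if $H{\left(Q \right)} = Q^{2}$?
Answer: $- \frac{911693109}{509499697} \approx -1.7894$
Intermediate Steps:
$\frac{H{\left(-248 \right)}}{331145} + \frac{379865}{-192325} = \frac{\left(-248\right)^{2}}{331145} + \frac{379865}{-192325} = 61504 \cdot \frac{1}{331145} + 379865 \left(- \frac{1}{192325}\right) = \frac{61504}{331145} - \frac{75973}{38465} = - \frac{911693109}{509499697}$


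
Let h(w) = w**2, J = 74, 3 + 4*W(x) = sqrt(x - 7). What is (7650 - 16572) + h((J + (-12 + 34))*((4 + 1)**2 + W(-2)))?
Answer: 5405478 + 335232*I ≈ 5.4055e+6 + 3.3523e+5*I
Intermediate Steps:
W(x) = -3/4 + sqrt(-7 + x)/4 (W(x) = -3/4 + sqrt(x - 7)/4 = -3/4 + sqrt(-7 + x)/4)
(7650 - 16572) + h((J + (-12 + 34))*((4 + 1)**2 + W(-2))) = (7650 - 16572) + ((74 + (-12 + 34))*((4 + 1)**2 + (-3/4 + sqrt(-7 - 2)/4)))**2 = -8922 + ((74 + 22)*(5**2 + (-3/4 + sqrt(-9)/4)))**2 = -8922 + (96*(25 + (-3/4 + (3*I)/4)))**2 = -8922 + (96*(25 + (-3/4 + 3*I/4)))**2 = -8922 + (96*(97/4 + 3*I/4))**2 = -8922 + (2328 + 72*I)**2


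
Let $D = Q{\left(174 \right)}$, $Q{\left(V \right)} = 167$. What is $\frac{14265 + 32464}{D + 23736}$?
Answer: $\frac{46729}{23903} \approx 1.9549$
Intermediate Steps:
$D = 167$
$\frac{14265 + 32464}{D + 23736} = \frac{14265 + 32464}{167 + 23736} = \frac{46729}{23903}$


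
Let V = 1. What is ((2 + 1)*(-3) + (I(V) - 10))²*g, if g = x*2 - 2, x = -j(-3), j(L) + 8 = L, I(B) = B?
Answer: 6480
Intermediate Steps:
j(L) = -8 + L
x = 11 (x = -(-8 - 3) = -1*(-11) = 11)
g = 20 (g = 11*2 - 2 = 22 - 2 = 20)
((2 + 1)*(-3) + (I(V) - 10))²*g = ((2 + 1)*(-3) + (1 - 10))²*20 = (3*(-3) - 9)²*20 = (-9 - 9)²*20 = (-18)²*20 = 324*20 = 6480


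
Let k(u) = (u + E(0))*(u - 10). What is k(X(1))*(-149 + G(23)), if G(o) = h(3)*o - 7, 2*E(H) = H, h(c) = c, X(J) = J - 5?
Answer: -4872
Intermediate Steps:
X(J) = -5 + J
E(H) = H/2
G(o) = -7 + 3*o (G(o) = 3*o - 7 = -7 + 3*o)
k(u) = u*(-10 + u) (k(u) = (u + (½)*0)*(u - 10) = (u + 0)*(-10 + u) = u*(-10 + u))
k(X(1))*(-149 + G(23)) = ((-5 + 1)*(-10 + (-5 + 1)))*(-149 + (-7 + 3*23)) = (-4*(-10 - 4))*(-149 + (-7 + 69)) = (-4*(-14))*(-149 + 62) = 56*(-87) = -4872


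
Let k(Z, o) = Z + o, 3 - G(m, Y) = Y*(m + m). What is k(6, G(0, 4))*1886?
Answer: 16974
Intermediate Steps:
G(m, Y) = 3 - 2*Y*m (G(m, Y) = 3 - Y*(m + m) = 3 - Y*2*m = 3 - 2*Y*m)
k(6, G(0, 4))*1886 = (6 + (3 - 2*4*0))*1886 = (6 + (3 + 0))*1886 = (6 + 3)*1886 = 9*1886 = 16974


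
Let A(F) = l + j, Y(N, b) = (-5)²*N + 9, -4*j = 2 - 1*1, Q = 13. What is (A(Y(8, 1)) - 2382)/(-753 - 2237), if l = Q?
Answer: 729/920 ≈ 0.79239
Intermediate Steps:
l = 13
j = -¼ (j = -(2 - 1*1)/4 = -(2 - 1)/4 = -¼*1 = -¼ ≈ -0.25000)
Y(N, b) = 9 + 25*N (Y(N, b) = 25*N + 9 = 9 + 25*N)
A(F) = 51/4 (A(F) = 13 - ¼ = 51/4)
(A(Y(8, 1)) - 2382)/(-753 - 2237) = (51/4 - 2382)/(-753 - 2237) = -9477/4/(-2990) = -9477/4*(-1/2990) = 729/920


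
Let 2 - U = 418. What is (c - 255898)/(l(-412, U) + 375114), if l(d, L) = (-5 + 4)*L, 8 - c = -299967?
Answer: 44077/375530 ≈ 0.11737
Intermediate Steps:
c = 299975 (c = 8 - 1*(-299967) = 8 + 299967 = 299975)
U = -416 (U = 2 - 1*418 = 2 - 418 = -416)
l(d, L) = -L
(c - 255898)/(l(-412, U) + 375114) = (299975 - 255898)/(-1*(-416) + 375114) = 44077/(416 + 375114) = 44077/375530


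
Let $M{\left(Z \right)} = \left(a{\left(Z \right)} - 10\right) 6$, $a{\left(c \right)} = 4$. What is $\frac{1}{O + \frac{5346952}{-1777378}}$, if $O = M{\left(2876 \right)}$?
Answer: $- \frac{888689}{34666280} \approx -0.025636$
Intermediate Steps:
$M{\left(Z \right)} = -36$ ($M{\left(Z \right)} = \left(4 - 10\right) 6 = \left(-6\right) 6 = -36$)
$O = -36$
$\frac{1}{O + \frac{5346952}{-1777378}} = \frac{1}{-36 + \frac{5346952}{-1777378}} = \frac{1}{-36 + 5346952 \left(- \frac{1}{1777378}\right)} = \frac{1}{-36 - \frac{2673476}{888689}} = \frac{1}{- \frac{34666280}{888689}} = - \frac{888689}{34666280}$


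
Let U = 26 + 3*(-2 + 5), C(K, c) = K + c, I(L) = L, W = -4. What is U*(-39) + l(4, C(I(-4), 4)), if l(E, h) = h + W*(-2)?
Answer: -1357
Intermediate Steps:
U = 35 (U = 26 + 3*3 = 26 + 9 = 35)
l(E, h) = 8 + h (l(E, h) = h - 4*(-2) = h + 8 = 8 + h)
U*(-39) + l(4, C(I(-4), 4)) = 35*(-39) + (8 + (-4 + 4)) = -1365 + (8 + 0) = -1365 + 8 = -1357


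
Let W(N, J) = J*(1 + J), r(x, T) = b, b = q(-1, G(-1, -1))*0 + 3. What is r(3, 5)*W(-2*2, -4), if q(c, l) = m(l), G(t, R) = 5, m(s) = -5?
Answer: 36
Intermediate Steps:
q(c, l) = -5
b = 3 (b = -5*0 + 3 = 0 + 3 = 3)
r(x, T) = 3
r(3, 5)*W(-2*2, -4) = 3*(-4*(1 - 4)) = 3*(-4*(-3)) = 3*12 = 36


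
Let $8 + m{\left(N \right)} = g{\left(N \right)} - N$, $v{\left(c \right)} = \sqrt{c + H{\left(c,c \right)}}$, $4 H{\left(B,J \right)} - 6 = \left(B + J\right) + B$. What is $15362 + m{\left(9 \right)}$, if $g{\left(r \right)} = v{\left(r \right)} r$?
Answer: $15345 + \frac{9 \sqrt{69}}{2} \approx 15382.0$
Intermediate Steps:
$H{\left(B,J \right)} = \frac{3}{2} + \frac{B}{2} + \frac{J}{4}$ ($H{\left(B,J \right)} = \frac{3}{2} + \frac{\left(B + J\right) + B}{4} = \frac{3}{2} + \frac{J + 2 B}{4} = \frac{3}{2} + \left(\frac{B}{2} + \frac{J}{4}\right) = \frac{3}{2} + \frac{B}{2} + \frac{J}{4}$)
$v{\left(c \right)} = \sqrt{\frac{3}{2} + \frac{7 c}{4}}$ ($v{\left(c \right)} = \sqrt{c + \left(\frac{3}{2} + \frac{c}{2} + \frac{c}{4}\right)} = \sqrt{c + \left(\frac{3}{2} + \frac{3 c}{4}\right)} = \sqrt{\frac{3}{2} + \frac{7 c}{4}}$)
$g{\left(r \right)} = \frac{r \sqrt{6 + 7 r}}{2}$ ($g{\left(r \right)} = \frac{\sqrt{6 + 7 r}}{2} r = \frac{r \sqrt{6 + 7 r}}{2}$)
$m{\left(N \right)} = -8 - N + \frac{N \sqrt{6 + 7 N}}{2}$ ($m{\left(N \right)} = -8 + \left(\frac{N \sqrt{6 + 7 N}}{2} - N\right) = -8 + \left(- N + \frac{N \sqrt{6 + 7 N}}{2}\right) = -8 - N + \frac{N \sqrt{6 + 7 N}}{2}$)
$15362 + m{\left(9 \right)} = 15362 - \left(17 - \frac{9 \sqrt{6 + 7 \cdot 9}}{2}\right) = 15362 - \left(17 - \frac{9 \sqrt{6 + 63}}{2}\right) = 15362 - \left(17 - \frac{9 \sqrt{69}}{2}\right) = 15345 + \frac{9 \sqrt{69}}{2}$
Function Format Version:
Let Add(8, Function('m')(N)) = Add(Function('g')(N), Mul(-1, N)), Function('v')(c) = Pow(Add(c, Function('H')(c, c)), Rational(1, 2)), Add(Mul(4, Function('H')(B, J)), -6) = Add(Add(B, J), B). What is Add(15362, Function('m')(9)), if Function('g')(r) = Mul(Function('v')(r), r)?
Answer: Add(15345, Mul(Rational(9, 2), Pow(69, Rational(1, 2)))) ≈ 15382.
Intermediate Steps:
Function('H')(B, J) = Add(Rational(3, 2), Mul(Rational(1, 2), B), Mul(Rational(1, 4), J)) (Function('H')(B, J) = Add(Rational(3, 2), Mul(Rational(1, 4), Add(Add(B, J), B))) = Add(Rational(3, 2), Mul(Rational(1, 4), Add(J, Mul(2, B)))) = Add(Rational(3, 2), Add(Mul(Rational(1, 2), B), Mul(Rational(1, 4), J))) = Add(Rational(3, 2), Mul(Rational(1, 2), B), Mul(Rational(1, 4), J)))
Function('v')(c) = Pow(Add(Rational(3, 2), Mul(Rational(7, 4), c)), Rational(1, 2)) (Function('v')(c) = Pow(Add(c, Add(Rational(3, 2), Mul(Rational(1, 2), c), Mul(Rational(1, 4), c))), Rational(1, 2)) = Pow(Add(c, Add(Rational(3, 2), Mul(Rational(3, 4), c))), Rational(1, 2)) = Pow(Add(Rational(3, 2), Mul(Rational(7, 4), c)), Rational(1, 2)))
Function('g')(r) = Mul(Rational(1, 2), r, Pow(Add(6, Mul(7, r)), Rational(1, 2))) (Function('g')(r) = Mul(Mul(Rational(1, 2), Pow(Add(6, Mul(7, r)), Rational(1, 2))), r) = Mul(Rational(1, 2), r, Pow(Add(6, Mul(7, r)), Rational(1, 2))))
Function('m')(N) = Add(-8, Mul(-1, N), Mul(Rational(1, 2), N, Pow(Add(6, Mul(7, N)), Rational(1, 2)))) (Function('m')(N) = Add(-8, Add(Mul(Rational(1, 2), N, Pow(Add(6, Mul(7, N)), Rational(1, 2))), Mul(-1, N))) = Add(-8, Add(Mul(-1, N), Mul(Rational(1, 2), N, Pow(Add(6, Mul(7, N)), Rational(1, 2))))) = Add(-8, Mul(-1, N), Mul(Rational(1, 2), N, Pow(Add(6, Mul(7, N)), Rational(1, 2)))))
Add(15362, Function('m')(9)) = Add(15362, Add(-8, Mul(-1, 9), Mul(Rational(1, 2), 9, Pow(Add(6, Mul(7, 9)), Rational(1, 2))))) = Add(15362, Add(-8, -9, Mul(Rational(1, 2), 9, Pow(Add(6, 63), Rational(1, 2))))) = Add(15362, Add(-8, -9, Mul(Rational(1, 2), 9, Pow(69, Rational(1, 2))))) = Add(15362, Add(-8, -9, Mul(Rational(9, 2), Pow(69, Rational(1, 2))))) = Add(15362, Add(-17, Mul(Rational(9, 2), Pow(69, Rational(1, 2))))) = Add(15345, Mul(Rational(9, 2), Pow(69, Rational(1, 2))))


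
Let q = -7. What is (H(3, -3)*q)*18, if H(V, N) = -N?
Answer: -378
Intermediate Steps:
(H(3, -3)*q)*18 = (-1*(-3)*(-7))*18 = (3*(-7))*18 = -21*18 = -378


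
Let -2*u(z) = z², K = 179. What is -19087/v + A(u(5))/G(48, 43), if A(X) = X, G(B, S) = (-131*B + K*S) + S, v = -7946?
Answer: 27614999/11537592 ≈ 2.3935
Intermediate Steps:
u(z) = -z²/2
G(B, S) = -131*B + 180*S (G(B, S) = (-131*B + 179*S) + S = -131*B + 180*S)
-19087/v + A(u(5))/G(48, 43) = -19087/(-7946) + (-½*5²)/(-131*48 + 180*43) = -19087*(-1/7946) + (-½*25)/(-6288 + 7740) = 19087/7946 - 25/2/1452 = 19087/7946 - 25/2*1/1452 = 19087/7946 - 25/2904 = 27614999/11537592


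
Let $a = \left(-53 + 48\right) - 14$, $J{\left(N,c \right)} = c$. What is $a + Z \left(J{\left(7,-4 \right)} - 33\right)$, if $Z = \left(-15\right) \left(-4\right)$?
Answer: $-2239$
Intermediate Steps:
$Z = 60$
$a = -19$ ($a = -5 - 14 = -19$)
$a + Z \left(J{\left(7,-4 \right)} - 33\right) = -19 + 60 \left(-4 - 33\right) = -19 + 60 \left(-37\right) = -19 - 2220 = -2239$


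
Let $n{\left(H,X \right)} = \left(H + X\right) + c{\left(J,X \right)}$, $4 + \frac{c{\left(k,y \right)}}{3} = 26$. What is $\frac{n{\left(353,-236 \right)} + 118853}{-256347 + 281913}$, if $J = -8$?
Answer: $\frac{59518}{12783} \approx 4.656$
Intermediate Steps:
$c{\left(k,y \right)} = 66$ ($c{\left(k,y \right)} = -12 + 3 \cdot 26 = -12 + 78 = 66$)
$n{\left(H,X \right)} = 66 + H + X$ ($n{\left(H,X \right)} = \left(H + X\right) + 66 = 66 + H + X$)
$\frac{n{\left(353,-236 \right)} + 118853}{-256347 + 281913} = \frac{\left(66 + 353 - 236\right) + 118853}{-256347 + 281913} = \frac{183 + 118853}{25566} = 119036 \cdot \frac{1}{25566} = \frac{59518}{12783}$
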